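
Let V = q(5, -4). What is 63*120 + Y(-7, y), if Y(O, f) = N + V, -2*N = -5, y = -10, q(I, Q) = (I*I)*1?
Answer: 15175/2 ≈ 7587.5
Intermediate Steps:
q(I, Q) = I² (q(I, Q) = I²*1 = I²)
N = 5/2 (N = -½*(-5) = 5/2 ≈ 2.5000)
V = 25 (V = 5² = 25)
Y(O, f) = 55/2 (Y(O, f) = 5/2 + 25 = 55/2)
63*120 + Y(-7, y) = 63*120 + 55/2 = 7560 + 55/2 = 15175/2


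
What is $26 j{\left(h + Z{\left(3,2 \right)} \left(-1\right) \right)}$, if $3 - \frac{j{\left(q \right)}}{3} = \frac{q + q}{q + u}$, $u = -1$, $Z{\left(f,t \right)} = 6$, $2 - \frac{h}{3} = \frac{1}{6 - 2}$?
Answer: $\frac{1170}{7} \approx 167.14$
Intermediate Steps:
$h = \frac{21}{4}$ ($h = 6 - \frac{3}{6 - 2} = 6 - \frac{3}{4} = \frac{21}{4} \approx 5.25$)
$j{\left(q \right)} = 9 - \frac{6 q}{-1 + q}$ ($j{\left(q \right)} = 9 - 3 \frac{q + q}{q - 1} = 9 - 3 \frac{2 q}{-1 + q} = 9 - \frac{6 q}{-1 + q}$)
$26 j{\left(h + Z{\left(3,2 \right)} \left(-1\right) \right)} = 26 \frac{3 \left(-3 + \left(\frac{21}{4} + 6 \left(-1\right)\right)\right)}{-1 + \left(\frac{21}{4} + 6 \left(-1\right)\right)} = 26 \frac{3 \left(-3 + \left(\frac{21}{4} - 6\right)\right)}{-1 + \left(\frac{21}{4} - 6\right)} = 26 \frac{3 \left(-3 - \frac{3}{4}\right)}{-1 - \frac{3}{4}} = 26 \cdot 3 \frac{1}{- \frac{7}{4}} \left(- \frac{15}{4}\right) = 26 \cdot 3 \left(- \frac{4}{7}\right) \left(- \frac{15}{4}\right) = 26 \cdot \frac{45}{7} = \frac{1170}{7}$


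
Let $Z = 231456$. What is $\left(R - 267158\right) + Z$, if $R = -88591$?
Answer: $-124293$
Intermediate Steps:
$\left(R - 267158\right) + Z = \left(-88591 - 267158\right) + 231456 = -355749 + 231456 = -124293$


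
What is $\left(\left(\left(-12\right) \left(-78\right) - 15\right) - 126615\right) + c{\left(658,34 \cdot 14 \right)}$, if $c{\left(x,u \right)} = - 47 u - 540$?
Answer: $-148606$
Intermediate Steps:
$c{\left(x,u \right)} = -540 - 47 u$
$\left(\left(\left(-12\right) \left(-78\right) - 15\right) - 126615\right) + c{\left(658,34 \cdot 14 \right)} = \left(\left(\left(-12\right) \left(-78\right) - 15\right) - 126615\right) - \left(540 + 47 \cdot 34 \cdot 14\right) = \left(\left(936 - 15\right) - 126615\right) - 22912 = \left(921 - 126615\right) - 22912 = -125694 - 22912 = -148606$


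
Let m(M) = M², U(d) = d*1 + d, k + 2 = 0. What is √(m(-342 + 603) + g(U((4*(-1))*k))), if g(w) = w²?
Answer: √68377 ≈ 261.49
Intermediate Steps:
k = -2 (k = -2 + 0 = -2)
U(d) = 2*d (U(d) = d + d = 2*d)
√(m(-342 + 603) + g(U((4*(-1))*k))) = √((-342 + 603)² + (2*((4*(-1))*(-2)))²) = √(261² + (2*(-4*(-2)))²) = √(68121 + (2*8)²) = √(68121 + 16²) = √(68121 + 256) = √68377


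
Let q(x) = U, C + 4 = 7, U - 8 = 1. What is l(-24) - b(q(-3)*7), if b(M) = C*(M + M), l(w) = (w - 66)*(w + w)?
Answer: 3942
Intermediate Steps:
U = 9 (U = 8 + 1 = 9)
C = 3 (C = -4 + 7 = 3)
q(x) = 9
l(w) = 2*w*(-66 + w) (l(w) = (-66 + w)*(2*w) = 2*w*(-66 + w))
b(M) = 6*M (b(M) = 3*(M + M) = 3*(2*M) = 6*M)
l(-24) - b(q(-3)*7) = 2*(-24)*(-66 - 24) - 6*9*7 = 2*(-24)*(-90) - 6*63 = 4320 - 1*378 = 4320 - 378 = 3942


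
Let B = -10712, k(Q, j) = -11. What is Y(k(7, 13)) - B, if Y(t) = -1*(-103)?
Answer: 10815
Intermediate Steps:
Y(t) = 103
Y(k(7, 13)) - B = 103 - 1*(-10712) = 103 + 10712 = 10815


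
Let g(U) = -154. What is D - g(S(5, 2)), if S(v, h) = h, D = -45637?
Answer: -45483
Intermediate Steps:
D - g(S(5, 2)) = -45637 - 1*(-154) = -45637 + 154 = -45483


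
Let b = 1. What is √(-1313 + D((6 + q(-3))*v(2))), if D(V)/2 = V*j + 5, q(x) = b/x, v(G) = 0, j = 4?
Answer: I*√1303 ≈ 36.097*I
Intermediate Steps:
q(x) = 1/x
D(V) = 10 + 8*V (D(V) = 2*(V*4 + 5) = 2*(4*V + 5) = 2*(5 + 4*V) = 10 + 8*V)
√(-1313 + D((6 + q(-3))*v(2))) = √(-1313 + (10 + 8*((6 + 1/(-3))*0))) = √(-1313 + (10 + 8*((6 - ⅓)*0))) = √(-1313 + (10 + 8*((17/3)*0))) = √(-1313 + (10 + 8*0)) = √(-1313 + (10 + 0)) = √(-1313 + 10) = √(-1303) = I*√1303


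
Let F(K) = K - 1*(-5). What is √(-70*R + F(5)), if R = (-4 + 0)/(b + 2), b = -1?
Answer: √290 ≈ 17.029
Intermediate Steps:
F(K) = 5 + K (F(K) = K + 5 = 5 + K)
R = -4 (R = (-4 + 0)/(-1 + 2) = -4/1 = -4*1 = -4)
√(-70*R + F(5)) = √(-70*(-4) + (5 + 5)) = √(280 + 10) = √290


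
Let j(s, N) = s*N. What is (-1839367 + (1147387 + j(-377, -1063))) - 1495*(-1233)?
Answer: 1552106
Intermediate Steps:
j(s, N) = N*s
(-1839367 + (1147387 + j(-377, -1063))) - 1495*(-1233) = (-1839367 + (1147387 - 1063*(-377))) - 1495*(-1233) = (-1839367 + (1147387 + 400751)) + 1843335 = (-1839367 + 1548138) + 1843335 = -291229 + 1843335 = 1552106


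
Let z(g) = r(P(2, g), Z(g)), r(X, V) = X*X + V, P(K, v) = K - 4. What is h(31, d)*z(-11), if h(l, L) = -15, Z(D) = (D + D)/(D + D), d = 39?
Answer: -75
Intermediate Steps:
Z(D) = 1 (Z(D) = (2*D)/((2*D)) = (2*D)*(1/(2*D)) = 1)
P(K, v) = -4 + K
r(X, V) = V + X² (r(X, V) = X² + V = V + X²)
z(g) = 5 (z(g) = 1 + (-4 + 2)² = 1 + (-2)² = 1 + 4 = 5)
h(31, d)*z(-11) = -15*5 = -75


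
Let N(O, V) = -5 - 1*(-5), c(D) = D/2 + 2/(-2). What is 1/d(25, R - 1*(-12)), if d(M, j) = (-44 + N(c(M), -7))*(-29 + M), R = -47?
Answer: 1/176 ≈ 0.0056818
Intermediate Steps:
c(D) = -1 + D/2 (c(D) = D*(½) + 2*(-½) = D/2 - 1 = -1 + D/2)
N(O, V) = 0 (N(O, V) = -5 + 5 = 0)
d(M, j) = 1276 - 44*M (d(M, j) = (-44 + 0)*(-29 + M) = -44*(-29 + M) = 1276 - 44*M)
1/d(25, R - 1*(-12)) = 1/(1276 - 44*25) = 1/(1276 - 1100) = 1/176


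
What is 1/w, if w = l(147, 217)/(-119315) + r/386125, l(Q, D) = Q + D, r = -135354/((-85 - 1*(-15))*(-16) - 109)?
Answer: -443593142125/1507098162 ≈ -294.34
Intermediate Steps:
r = -45118/337 (r = -135354/((-85 + 15)*(-16) - 109) = -135354/(-70*(-16) - 109) = -135354/(1120 - 109) = -135354/1011 = -135354*1/1011 = -45118/337 ≈ -133.88)
l(Q, D) = D + Q
w = -1507098162/443593142125 (w = (217 + 147)/(-119315) - 45118/337/386125 = 364*(-1/119315) - 45118/337*1/386125 = -52/17045 - 45118/130124125 = -1507098162/443593142125 ≈ -0.0033975)
1/w = 1/(-1507098162/443593142125) = -443593142125/1507098162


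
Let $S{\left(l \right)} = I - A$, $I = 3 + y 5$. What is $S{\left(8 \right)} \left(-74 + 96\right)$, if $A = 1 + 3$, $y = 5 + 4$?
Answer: $968$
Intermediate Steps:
$y = 9$
$A = 4$
$I = 48$ ($I = 3 + 9 \cdot 5 = 3 + 45 = 48$)
$S{\left(l \right)} = 44$ ($S{\left(l \right)} = 48 - 4 = 44$)
$S{\left(8 \right)} \left(-74 + 96\right) = 44 \left(-74 + 96\right) = 44 \cdot 22 = 968$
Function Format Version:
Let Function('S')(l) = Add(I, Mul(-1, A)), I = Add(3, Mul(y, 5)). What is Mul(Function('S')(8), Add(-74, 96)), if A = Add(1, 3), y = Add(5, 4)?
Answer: 968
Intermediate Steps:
y = 9
A = 4
I = 48 (I = Add(3, Mul(9, 5)) = Add(3, 45) = 48)
Function('S')(l) = 44 (Function('S')(l) = Add(48, Mul(-1, 4)) = Add(48, -4) = 44)
Mul(Function('S')(8), Add(-74, 96)) = Mul(44, Add(-74, 96)) = Mul(44, 22) = 968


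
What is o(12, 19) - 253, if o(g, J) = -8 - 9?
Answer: -270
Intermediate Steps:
o(g, J) = -17
o(12, 19) - 253 = -17 - 253 = -270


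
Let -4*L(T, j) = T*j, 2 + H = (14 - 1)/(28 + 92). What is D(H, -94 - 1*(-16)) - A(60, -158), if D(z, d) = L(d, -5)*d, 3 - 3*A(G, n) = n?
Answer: 22654/3 ≈ 7551.3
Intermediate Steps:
A(G, n) = 1 - n/3
H = -227/120 (H = -2 + (14 - 1)/(28 + 92) = -2 + 13/120 = -227/120 ≈ -1.8917)
L(T, j) = -T*j/4
D(z, d) = 5*d²/4 (D(z, d) = (-¼*d*(-5))*d = (5*d/4)*d = 5*d²/4)
D(H, -94 - 1*(-16)) - A(60, -158) = 5*(-94 - 1*(-16))²/4 - (1 - ⅓*(-158)) = 5*(-94 + 16)²/4 - (1 + 158/3) = (5/4)*(-78)² - 1*161/3 = (5/4)*6084 - 161/3 = 7605 - 161/3 = 22654/3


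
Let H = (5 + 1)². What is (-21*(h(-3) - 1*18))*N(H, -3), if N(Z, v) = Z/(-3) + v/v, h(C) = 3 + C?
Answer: -4158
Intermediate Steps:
H = 36 (H = 6² = 36)
N(Z, v) = 1 - Z/3 (N(Z, v) = Z*(-⅓) + 1 = -Z/3 + 1 = 1 - Z/3)
(-21*(h(-3) - 1*18))*N(H, -3) = (-21*((3 - 3) - 1*18))*(1 - ⅓*36) = (-21*(0 - 18))*(1 - 12) = -21*(-18)*(-11) = 378*(-11) = -4158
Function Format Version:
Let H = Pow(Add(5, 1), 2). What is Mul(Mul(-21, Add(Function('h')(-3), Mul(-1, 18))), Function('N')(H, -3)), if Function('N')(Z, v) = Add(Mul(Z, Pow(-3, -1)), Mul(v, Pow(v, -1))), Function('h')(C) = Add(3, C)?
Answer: -4158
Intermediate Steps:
H = 36 (H = Pow(6, 2) = 36)
Function('N')(Z, v) = Add(1, Mul(Rational(-1, 3), Z)) (Function('N')(Z, v) = Add(Mul(Z, Rational(-1, 3)), 1) = Add(Mul(Rational(-1, 3), Z), 1) = Add(1, Mul(Rational(-1, 3), Z)))
Mul(Mul(-21, Add(Function('h')(-3), Mul(-1, 18))), Function('N')(H, -3)) = Mul(Mul(-21, Add(Add(3, -3), Mul(-1, 18))), Add(1, Mul(Rational(-1, 3), 36))) = Mul(Mul(-21, Add(0, -18)), Add(1, -12)) = Mul(Mul(-21, -18), -11) = Mul(378, -11) = -4158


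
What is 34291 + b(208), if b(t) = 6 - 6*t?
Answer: 33049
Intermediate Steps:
34291 + b(208) = 34291 + (6 - 6*208) = 34291 + (6 - 1248) = 34291 - 1242 = 33049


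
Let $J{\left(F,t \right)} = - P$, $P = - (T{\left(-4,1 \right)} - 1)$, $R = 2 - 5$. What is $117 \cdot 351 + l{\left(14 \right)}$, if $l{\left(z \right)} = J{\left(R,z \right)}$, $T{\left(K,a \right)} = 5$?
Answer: $41071$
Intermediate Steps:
$R = -3$ ($R = 2 - 5 = -3$)
$P = -4$ ($P = - (5 - 1) = \left(-1\right) 4 = -4$)
$J{\left(F,t \right)} = 4$ ($J{\left(F,t \right)} = \left(-1\right) \left(-4\right) = 4$)
$l{\left(z \right)} = 4$
$117 \cdot 351 + l{\left(14 \right)} = 117 \cdot 351 + 4 = 41067 + 4 = 41071$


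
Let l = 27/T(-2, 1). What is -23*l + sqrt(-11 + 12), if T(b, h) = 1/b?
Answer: 1243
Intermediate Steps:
l = -54 (l = 27/(1/(-2)) = 27/(-1/2) = 27*(-2) = -54)
-23*l + sqrt(-11 + 12) = -23*(-54) + sqrt(-11 + 12) = 1242 + sqrt(1) = 1242 + 1 = 1243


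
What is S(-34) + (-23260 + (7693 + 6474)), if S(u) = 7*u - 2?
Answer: -9333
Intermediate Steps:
S(u) = -2 + 7*u
S(-34) + (-23260 + (7693 + 6474)) = (-2 + 7*(-34)) + (-23260 + (7693 + 6474)) = (-2 - 238) + (-23260 + 14167) = -240 - 9093 = -9333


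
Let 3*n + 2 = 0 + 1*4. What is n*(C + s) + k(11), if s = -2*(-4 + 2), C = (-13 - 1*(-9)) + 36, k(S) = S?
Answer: 35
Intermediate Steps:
C = 32 (C = (-13 + 9) + 36 = -4 + 36 = 32)
s = 4 (s = -2*(-2) = 4)
n = ⅔ (n = -⅔ + (0 + 1*4)/3 = -⅔ + (0 + 4)/3 = -⅔ + (⅓)*4 = -⅔ + 4/3 = ⅔ ≈ 0.66667)
n*(C + s) + k(11) = 2*(32 + 4)/3 + 11 = (⅔)*36 + 11 = 24 + 11 = 35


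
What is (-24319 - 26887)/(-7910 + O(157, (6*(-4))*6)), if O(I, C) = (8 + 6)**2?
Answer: 25603/3857 ≈ 6.6381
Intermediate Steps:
O(I, C) = 196 (O(I, C) = 14**2 = 196)
(-24319 - 26887)/(-7910 + O(157, (6*(-4))*6)) = (-24319 - 26887)/(-7910 + 196) = -51206/(-7714) = -51206*(-1/7714) = 25603/3857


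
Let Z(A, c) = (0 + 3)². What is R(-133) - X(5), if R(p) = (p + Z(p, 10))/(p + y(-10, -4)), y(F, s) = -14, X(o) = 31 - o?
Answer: -3698/147 ≈ -25.156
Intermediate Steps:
Z(A, c) = 9 (Z(A, c) = 3² = 9)
R(p) = (9 + p)/(-14 + p) (R(p) = (p + 9)/(p - 14) = (9 + p)/(-14 + p))
R(-133) - X(5) = (9 - 133)/(-14 - 133) - (31 - 1*5) = -124/(-147) - (31 - 5) = -1/147*(-124) - 1*26 = 124/147 - 26 = -3698/147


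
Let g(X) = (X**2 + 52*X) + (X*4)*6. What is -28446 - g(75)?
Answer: -39771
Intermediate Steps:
g(X) = X**2 + 76*X (g(X) = (X**2 + 52*X) + (4*X)*6 = (X**2 + 52*X) + 24*X = X**2 + 76*X)
-28446 - g(75) = -28446 - 75*(76 + 75) = -28446 - 75*151 = -28446 - 1*11325 = -28446 - 11325 = -39771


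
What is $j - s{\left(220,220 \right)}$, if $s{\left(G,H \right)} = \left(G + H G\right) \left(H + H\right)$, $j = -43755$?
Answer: $-21436555$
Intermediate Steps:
$s{\left(G,H \right)} = 2 H \left(G + G H\right)$ ($s{\left(G,H \right)} = \left(G + G H\right) 2 H = 2 H \left(G + G H\right)$)
$j - s{\left(220,220 \right)} = -43755 - 2 \cdot 220 \cdot 220 \left(1 + 220\right) = -43755 - 2 \cdot 220 \cdot 220 \cdot 221 = -43755 - 21392800 = -21436555$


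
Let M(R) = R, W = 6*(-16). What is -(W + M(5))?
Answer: 91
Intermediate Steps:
W = -96
-(W + M(5)) = -(-96 + 5) = -1*(-91) = 91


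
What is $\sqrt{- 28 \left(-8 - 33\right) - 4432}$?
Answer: $2 i \sqrt{821} \approx 57.306 i$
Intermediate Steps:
$\sqrt{- 28 \left(-8 - 33\right) - 4432} = \sqrt{\left(-28\right) \left(-41\right) - 4432} = \sqrt{1148 - 4432} = \sqrt{-3284} = 2 i \sqrt{821}$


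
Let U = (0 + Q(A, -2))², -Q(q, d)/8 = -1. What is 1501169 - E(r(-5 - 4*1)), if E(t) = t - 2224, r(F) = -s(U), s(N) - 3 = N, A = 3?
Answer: 1503460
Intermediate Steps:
Q(q, d) = 8 (Q(q, d) = -8*(-1) = 8)
U = 64 (U = (0 + 8)² = 8² = 64)
s(N) = 3 + N
r(F) = -67 (r(F) = -(3 + 64) = -1*67 = -67)
E(t) = -2224 + t
1501169 - E(r(-5 - 4*1)) = 1501169 - (-2224 - 67) = 1501169 - 1*(-2291) = 1501169 + 2291 = 1503460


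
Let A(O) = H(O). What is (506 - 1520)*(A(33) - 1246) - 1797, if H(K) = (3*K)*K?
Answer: -2051091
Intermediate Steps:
H(K) = 3*K**2
A(O) = 3*O**2
(506 - 1520)*(A(33) - 1246) - 1797 = (506 - 1520)*(3*33**2 - 1246) - 1797 = -1014*(3*1089 - 1246) - 1797 = -1014*(3267 - 1246) - 1797 = -1014*2021 - 1797 = -2049294 - 1797 = -2051091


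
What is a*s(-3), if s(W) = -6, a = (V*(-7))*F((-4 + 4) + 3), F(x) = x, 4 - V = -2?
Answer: 756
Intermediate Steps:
V = 6 (V = 4 - 1*(-2) = 4 + 2 = 6)
a = -126 (a = (6*(-7))*((-4 + 4) + 3) = -42*(0 + 3) = -42*3 = -126)
a*s(-3) = -126*(-6) = 756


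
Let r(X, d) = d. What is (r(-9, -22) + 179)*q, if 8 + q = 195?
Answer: 29359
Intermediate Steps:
q = 187 (q = -8 + 195 = 187)
(r(-9, -22) + 179)*q = (-22 + 179)*187 = 157*187 = 29359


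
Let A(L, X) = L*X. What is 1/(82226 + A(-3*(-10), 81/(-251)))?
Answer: 251/20636296 ≈ 1.2163e-5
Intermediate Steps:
1/(82226 + A(-3*(-10), 81/(-251))) = 1/(82226 + (-3*(-10))*(81/(-251))) = 1/(82226 + 30*(81*(-1/251))) = 1/(82226 + 30*(-81/251)) = 1/(82226 - 2430/251) = 1/(20636296/251) = 251/20636296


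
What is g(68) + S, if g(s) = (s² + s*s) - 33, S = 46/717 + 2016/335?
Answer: 2214857807/240195 ≈ 9221.1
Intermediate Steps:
S = 1460882/240195 (S = 46*(1/717) + 2016*(1/335) = 46/717 + 2016/335 = 1460882/240195 ≈ 6.0821)
g(s) = -33 + 2*s² (g(s) = (s² + s²) - 33 = 2*s² - 33 = -33 + 2*s²)
g(68) + S = (-33 + 2*68²) + 1460882/240195 = (-33 + 2*4624) + 1460882/240195 = (-33 + 9248) + 1460882/240195 = 9215 + 1460882/240195 = 2214857807/240195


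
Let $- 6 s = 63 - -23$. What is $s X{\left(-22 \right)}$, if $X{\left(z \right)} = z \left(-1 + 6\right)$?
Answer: $\frac{4730}{3} \approx 1576.7$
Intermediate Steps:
$s = - \frac{43}{3}$ ($s = - \frac{63 - -23}{6} = - \frac{63 + 23}{6} = \left(- \frac{1}{6}\right) 86 = - \frac{43}{3} \approx -14.333$)
$X{\left(z \right)} = 5 z$ ($X{\left(z \right)} = z 5 = 5 z$)
$s X{\left(-22 \right)} = - \frac{43 \cdot 5 \left(-22\right)}{3} = \left(- \frac{43}{3}\right) \left(-110\right) = \frac{4730}{3}$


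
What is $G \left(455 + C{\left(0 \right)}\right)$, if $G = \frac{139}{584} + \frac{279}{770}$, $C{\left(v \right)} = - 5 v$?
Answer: $\frac{1754779}{6424} \approx 273.16$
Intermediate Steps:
$G = \frac{134983}{224840}$ ($G = 139 \cdot \frac{1}{584} + 279 \cdot \frac{1}{770} = \frac{139}{584} + \frac{279}{770} = \frac{134983}{224840} \approx 0.60035$)
$G \left(455 + C{\left(0 \right)}\right) = \frac{134983 \left(455 - 0\right)}{224840} = \frac{134983 \left(455 + 0\right)}{224840} = \frac{134983}{224840} \cdot 455 = \frac{1754779}{6424}$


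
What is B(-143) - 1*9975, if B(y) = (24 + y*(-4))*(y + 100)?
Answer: -35603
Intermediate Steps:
B(y) = (24 - 4*y)*(100 + y)
B(-143) - 1*9975 = (2400 - 376*(-143) - 4*(-143)²) - 1*9975 = (2400 + 53768 - 4*20449) - 9975 = (2400 + 53768 - 81796) - 9975 = -25628 - 9975 = -35603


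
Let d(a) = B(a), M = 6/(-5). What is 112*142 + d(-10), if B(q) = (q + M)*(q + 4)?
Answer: 79856/5 ≈ 15971.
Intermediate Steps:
M = -6/5 (M = 6*(-⅕) = -6/5 ≈ -1.2000)
B(q) = (4 + q)*(-6/5 + q) (B(q) = (q - 6/5)*(q + 4) = (-6/5 + q)*(4 + q) = (4 + q)*(-6/5 + q))
d(a) = -24/5 + a² + 14*a/5
112*142 + d(-10) = 112*142 + (-24/5 + (-10)² + (14/5)*(-10)) = 15904 + (-24/5 + 100 - 28) = 15904 + 336/5 = 79856/5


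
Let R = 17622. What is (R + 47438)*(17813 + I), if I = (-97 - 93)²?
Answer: 3507579780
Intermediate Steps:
I = 36100 (I = (-190)² = 36100)
(R + 47438)*(17813 + I) = (17622 + 47438)*(17813 + 36100) = 65060*53913 = 3507579780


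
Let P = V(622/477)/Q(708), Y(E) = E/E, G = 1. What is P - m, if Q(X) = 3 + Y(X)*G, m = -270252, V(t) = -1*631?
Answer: 1080377/4 ≈ 2.7009e+5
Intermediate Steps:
V(t) = -631
Y(E) = 1
Q(X) = 4 (Q(X) = 3 + 1*1 = 3 + 1 = 4)
P = -631/4 ≈ -157.75
P - m = -631/4 - 1*(-270252) = -631/4 + 270252 = 1080377/4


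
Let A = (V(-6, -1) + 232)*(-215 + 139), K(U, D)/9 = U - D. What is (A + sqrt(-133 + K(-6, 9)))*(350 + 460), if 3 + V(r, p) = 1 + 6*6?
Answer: -16374960 + 1620*I*sqrt(67) ≈ -1.6375e+7 + 13260.0*I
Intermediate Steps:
K(U, D) = -9*D + 9*U (K(U, D) = 9*(U - D) = -9*D + 9*U)
V(r, p) = 34 (V(r, p) = -3 + (1 + 6*6) = -3 + (1 + 36) = -3 + 37 = 34)
A = -20216 (A = (34 + 232)*(-215 + 139) = 266*(-76) = -20216)
(A + sqrt(-133 + K(-6, 9)))*(350 + 460) = (-20216 + sqrt(-133 + (-9*9 + 9*(-6))))*(350 + 460) = (-20216 + sqrt(-133 + (-81 - 54)))*810 = (-20216 + sqrt(-133 - 135))*810 = (-20216 + sqrt(-268))*810 = (-20216 + 2*I*sqrt(67))*810 = -16374960 + 1620*I*sqrt(67)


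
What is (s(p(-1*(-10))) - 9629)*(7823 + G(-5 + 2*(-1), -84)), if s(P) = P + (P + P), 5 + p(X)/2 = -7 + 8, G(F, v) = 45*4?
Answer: -77252959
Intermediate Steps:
G(F, v) = 180
p(X) = -8 (p(X) = -10 + 2*(-7 + 8) = -10 + 2*1 = -10 + 2 = -8)
s(P) = 3*P (s(P) = P + 2*P = 3*P)
(s(p(-1*(-10))) - 9629)*(7823 + G(-5 + 2*(-1), -84)) = (3*(-8) - 9629)*(7823 + 180) = (-24 - 9629)*8003 = -9653*8003 = -77252959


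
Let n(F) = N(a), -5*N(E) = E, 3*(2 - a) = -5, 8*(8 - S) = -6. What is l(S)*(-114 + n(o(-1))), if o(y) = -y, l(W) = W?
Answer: -12047/12 ≈ -1003.9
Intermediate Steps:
S = 35/4 (S = 8 - ⅛*(-6) = 8 + ¾ = 35/4 ≈ 8.7500)
a = 11/3 (a = 2 - ⅓*(-5) = 2 + 5/3 = 11/3 ≈ 3.6667)
N(E) = -E/5
n(F) = -11/15 (n(F) = -⅕*11/3 = -11/15)
l(S)*(-114 + n(o(-1))) = 35*(-114 - 11/15)/4 = (35/4)*(-1721/15) = -12047/12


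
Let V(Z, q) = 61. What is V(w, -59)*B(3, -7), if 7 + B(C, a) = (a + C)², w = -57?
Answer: 549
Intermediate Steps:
B(C, a) = -7 + (C + a)² (B(C, a) = -7 + (a + C)² = -7 + (C + a)²)
V(w, -59)*B(3, -7) = 61*(-7 + (3 - 7)²) = 61*(-7 + (-4)²) = 61*(-7 + 16) = 61*9 = 549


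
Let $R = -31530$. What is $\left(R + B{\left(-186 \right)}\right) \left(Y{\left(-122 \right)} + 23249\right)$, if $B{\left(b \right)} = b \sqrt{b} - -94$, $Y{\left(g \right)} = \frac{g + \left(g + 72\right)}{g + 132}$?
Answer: $- \frac{3651574324}{5} - \frac{21605574 i \sqrt{186}}{5} \approx -7.3031 \cdot 10^{8} - 5.8932 \cdot 10^{7} i$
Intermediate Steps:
$Y{\left(g \right)} = \frac{72 + 2 g}{132 + g}$ ($Y{\left(g \right)} = \frac{g + \left(72 + g\right)}{132 + g} = \frac{72 + 2 g}{132 + g}$)
$B{\left(b \right)} = 94 + b^{\frac{3}{2}}$ ($B{\left(b \right)} = b^{\frac{3}{2}} + 94 = 94 + b^{\frac{3}{2}}$)
$\left(R + B{\left(-186 \right)}\right) \left(Y{\left(-122 \right)} + 23249\right) = \left(-31530 + \left(94 + \left(-186\right)^{\frac{3}{2}}\right)\right) \left(\frac{2 \left(36 - 122\right)}{132 - 122} + 23249\right) = \left(-31530 + \left(94 - 186 i \sqrt{186}\right)\right) \left(2 \cdot \frac{1}{10} \left(-86\right) + 23249\right) = \left(-31436 - 186 i \sqrt{186}\right) \left(2 \cdot \frac{1}{10} \left(-86\right) + 23249\right) = \left(-31436 - 186 i \sqrt{186}\right) \left(- \frac{86}{5} + 23249\right) = \left(-31436 - 186 i \sqrt{186}\right) \frac{116159}{5} = - \frac{3651574324}{5} - \frac{21605574 i \sqrt{186}}{5}$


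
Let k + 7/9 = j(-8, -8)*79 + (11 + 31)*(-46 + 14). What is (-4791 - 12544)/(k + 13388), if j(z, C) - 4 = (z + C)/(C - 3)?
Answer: -1716165/1234939 ≈ -1.3897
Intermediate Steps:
j(z, C) = 4 + (C + z)/(-3 + C) (j(z, C) = 4 + (z + C)/(C - 3) = 4 + (C + z)/(-3 + C))
k = -90473/99 (k = -7/9 + (((-12 - 8 + 5*(-8))/(-3 - 8))*79 + (11 + 31)*(-46 + 14)) = -7/9 + (((-12 - 8 - 40)/(-11))*79 + 42*(-32)) = -7/9 + (-1/11*(-60)*79 - 1344) = -7/9 + ((60/11)*79 - 1344) = -7/9 + (4740/11 - 1344) = -7/9 - 10044/11 = -90473/99 ≈ -913.87)
(-4791 - 12544)/(k + 13388) = (-4791 - 12544)/(-90473/99 + 13388) = -17335/1234939/99 = -17335*99/1234939 = -1716165/1234939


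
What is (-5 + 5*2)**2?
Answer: 25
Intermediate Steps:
(-5 + 5*2)**2 = (-5 + 10)**2 = 5**2 = 25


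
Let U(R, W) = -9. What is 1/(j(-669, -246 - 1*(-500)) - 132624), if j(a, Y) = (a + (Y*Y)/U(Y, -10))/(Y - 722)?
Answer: -4212/558541751 ≈ -7.5411e-6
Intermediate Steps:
j(a, Y) = (a - Y**2/9)/(-722 + Y) (j(a, Y) = (a + (Y*Y)/(-9))/(Y - 722) = (a + Y**2*(-1/9))/(-722 + Y) = (a - Y**2/9)/(-722 + Y))
1/(j(-669, -246 - 1*(-500)) - 132624) = 1/((-669 - (-246 - 1*(-500))**2/9)/(-722 + (-246 - 1*(-500))) - 132624) = 1/((-669 - (-246 + 500)**2/9)/(-722 + (-246 + 500)) - 132624) = 1/((-669 - 1/9*254**2)/(-722 + 254) - 132624) = 1/((-669 - 1/9*64516)/(-468) - 132624) = 1/(-(-669 - 64516/9)/468 - 132624) = 1/(-1/468*(-70537/9) - 132624) = 1/(70537/4212 - 132624) = 1/(-558541751/4212) = -4212/558541751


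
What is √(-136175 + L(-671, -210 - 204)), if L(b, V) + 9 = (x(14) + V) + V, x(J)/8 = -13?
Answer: 2*I*√34279 ≈ 370.29*I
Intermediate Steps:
x(J) = -104 (x(J) = 8*(-13) = -104)
L(b, V) = -113 + 2*V (L(b, V) = -9 + ((-104 + V) + V) = -9 + (-104 + 2*V) = -113 + 2*V)
√(-136175 + L(-671, -210 - 204)) = √(-136175 + (-113 + 2*(-210 - 204))) = √(-136175 + (-113 + 2*(-414))) = √(-136175 + (-113 - 828)) = √(-136175 - 941) = √(-137116) = 2*I*√34279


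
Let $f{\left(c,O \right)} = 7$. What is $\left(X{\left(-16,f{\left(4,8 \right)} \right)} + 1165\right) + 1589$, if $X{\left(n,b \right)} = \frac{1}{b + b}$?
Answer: $\frac{38557}{14} \approx 2754.1$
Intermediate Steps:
$X{\left(n,b \right)} = \frac{1}{2 b}$
$\left(X{\left(-16,f{\left(4,8 \right)} \right)} + 1165\right) + 1589 = \left(\frac{1}{2 \cdot 7} + 1165\right) + 1589 = \left(\frac{1}{2} \cdot \frac{1}{7} + 1165\right) + 1589 = \left(\frac{1}{14} + 1165\right) + 1589 = \frac{16311}{14} + 1589 = \frac{38557}{14}$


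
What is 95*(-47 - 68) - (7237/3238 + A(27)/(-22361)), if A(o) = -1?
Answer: -791185558945/72404918 ≈ -10927.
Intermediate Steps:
95*(-47 - 68) - (7237/3238 + A(27)/(-22361)) = 95*(-47 - 68) - (7237/3238 - 1/(-22361)) = 95*(-115) - (7237*(1/3238) - 1*(-1/22361)) = -10925 - (7237/3238 + 1/22361) = -10925 - 1*161829795/72404918 = -10925 - 161829795/72404918 = -791185558945/72404918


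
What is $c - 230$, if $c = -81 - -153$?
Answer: $-158$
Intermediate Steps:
$c = 72$ ($c = -81 + 153 = 72$)
$c - 230 = 72 - 230 = -158$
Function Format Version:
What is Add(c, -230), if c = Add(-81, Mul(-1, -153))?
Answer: -158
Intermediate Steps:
c = 72 (c = Add(-81, 153) = 72)
Add(c, -230) = Add(72, -230) = -158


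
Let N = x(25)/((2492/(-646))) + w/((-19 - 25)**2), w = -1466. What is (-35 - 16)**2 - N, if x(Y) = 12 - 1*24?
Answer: 1567150139/603064 ≈ 2598.6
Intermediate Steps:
x(Y) = -12 (x(Y) = 12 - 24 = -12)
N = 1419325/603064 (N = -12/(2492/(-646)) - 1466/(-19 - 25)**2 = -12/(2492*(-1/646)) - 1466/((-44)**2) = -12/(-1246/323) - 1466/1936 = -12*(-323/1246) - 1466*1/1936 = 1938/623 - 733/968 = 1419325/603064 ≈ 2.3535)
(-35 - 16)**2 - N = (-35 - 16)**2 - 1*1419325/603064 = (-51)**2 - 1419325/603064 = 2601 - 1419325/603064 = 1567150139/603064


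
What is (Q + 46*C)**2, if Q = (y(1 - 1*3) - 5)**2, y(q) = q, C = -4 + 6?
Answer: 19881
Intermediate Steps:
C = 2
Q = 49 (Q = ((1 - 1*3) - 5)**2 = ((1 - 3) - 5)**2 = (-2 - 5)**2 = (-7)**2 = 49)
(Q + 46*C)**2 = (49 + 46*2)**2 = (49 + 92)**2 = 141**2 = 19881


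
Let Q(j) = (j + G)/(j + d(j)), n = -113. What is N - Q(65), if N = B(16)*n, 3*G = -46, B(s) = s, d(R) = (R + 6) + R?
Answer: -1090373/603 ≈ -1808.2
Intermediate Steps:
d(R) = 6 + 2*R (d(R) = (6 + R) + R = 6 + 2*R)
G = -46/3 (G = (⅓)*(-46) = -46/3 ≈ -15.333)
Q(j) = (-46/3 + j)/(6 + 3*j) (Q(j) = (j - 46/3)/(j + (6 + 2*j)) = (-46/3 + j)/(6 + 3*j))
N = -1808 (N = 16*(-113) = -1808)
N - Q(65) = -1808 - (-46 + 3*65)/(9*(2 + 65)) = -1808 - (-46 + 195)/(9*67) = -1808 - 149/(9*67) = -1808 - 1*149/603 = -1808 - 149/603 = -1090373/603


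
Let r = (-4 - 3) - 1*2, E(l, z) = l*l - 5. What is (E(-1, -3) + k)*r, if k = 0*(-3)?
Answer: 36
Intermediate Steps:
E(l, z) = -5 + l**2 (E(l, z) = l**2 - 5 = -5 + l**2)
k = 0
r = -9 (r = -7 - 2 = -9)
(E(-1, -3) + k)*r = ((-5 + (-1)**2) + 0)*(-9) = ((-5 + 1) + 0)*(-9) = (-4 + 0)*(-9) = -4*(-9) = 36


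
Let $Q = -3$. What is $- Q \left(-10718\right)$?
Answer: $-32154$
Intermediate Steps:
$- Q \left(-10718\right) = - \left(-3\right) \left(-10718\right) = \left(-1\right) 32154 = -32154$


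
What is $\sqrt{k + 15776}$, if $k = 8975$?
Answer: $\sqrt{24751} \approx 157.32$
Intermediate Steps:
$\sqrt{k + 15776} = \sqrt{8975 + 15776} = \sqrt{24751}$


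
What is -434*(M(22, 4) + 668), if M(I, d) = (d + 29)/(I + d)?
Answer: -3776017/13 ≈ -2.9046e+5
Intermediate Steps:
M(I, d) = (29 + d)/(I + d)
-434*(M(22, 4) + 668) = -434*((29 + 4)/(22 + 4) + 668) = -434*(33/26 + 668) = -434*17401/26 = -3776017/13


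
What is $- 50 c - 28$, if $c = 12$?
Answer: $-628$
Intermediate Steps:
$- 50 c - 28 = \left(-50\right) 12 - 28 = -600 - 28 = -628$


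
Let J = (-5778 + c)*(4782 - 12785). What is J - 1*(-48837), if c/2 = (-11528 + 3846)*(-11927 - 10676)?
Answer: -2779175463305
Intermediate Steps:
c = 347272492 (c = 2*((-11528 + 3846)*(-11927 - 10676)) = 2*(-7682*(-22603)) = 2*173636246 = 347272492)
J = -2779175512142 (J = (-5778 + 347272492)*(4782 - 12785) = 347266714*(-8003) = -2779175512142)
J - 1*(-48837) = -2779175512142 - 1*(-48837) = -2779175512142 + 48837 = -2779175463305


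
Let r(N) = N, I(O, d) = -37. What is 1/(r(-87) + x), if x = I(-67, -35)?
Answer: -1/124 ≈ -0.0080645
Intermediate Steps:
x = -37
1/(r(-87) + x) = 1/(-87 - 37) = 1/(-124) = -1/124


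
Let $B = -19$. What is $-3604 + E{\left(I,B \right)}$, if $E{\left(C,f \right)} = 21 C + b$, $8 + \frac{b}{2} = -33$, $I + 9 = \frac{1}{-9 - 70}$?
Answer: $- \frac{306146}{79} \approx -3875.3$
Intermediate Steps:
$I = - \frac{712}{79}$ ($I = -9 + \frac{1}{-9 - 70} = -9 + \frac{1}{-79} = -9 - \frac{1}{79} = - \frac{712}{79} \approx -9.0127$)
$b = -82$ ($b = -16 + 2 \left(-33\right) = -16 - 66 = -82$)
$E{\left(C,f \right)} = -82 + 21 C$ ($E{\left(C,f \right)} = 21 C - 82 = -82 + 21 C$)
$-3604 + E{\left(I,B \right)} = -3604 + \left(-82 + 21 \left(- \frac{712}{79}\right)\right) = -3604 - \frac{21430}{79} = - \frac{306146}{79}$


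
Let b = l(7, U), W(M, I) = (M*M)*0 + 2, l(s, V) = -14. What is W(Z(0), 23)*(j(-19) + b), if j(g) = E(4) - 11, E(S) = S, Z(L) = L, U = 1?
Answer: -42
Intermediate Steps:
W(M, I) = 2 (W(M, I) = M²*0 + 2 = 0 + 2 = 2)
j(g) = -7 (j(g) = 4 - 11 = -7)
b = -14
W(Z(0), 23)*(j(-19) + b) = 2*(-7 - 14) = 2*(-21) = -42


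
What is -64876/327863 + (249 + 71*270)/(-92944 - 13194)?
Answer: -13252580485/34798723094 ≈ -0.38084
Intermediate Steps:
-64876/327863 + (249 + 71*270)/(-92944 - 13194) = -64876*1/327863 + (249 + 19170)/(-106138) = -64876/327863 + 19419*(-1/106138) = -64876/327863 - 19419/106138 = -13252580485/34798723094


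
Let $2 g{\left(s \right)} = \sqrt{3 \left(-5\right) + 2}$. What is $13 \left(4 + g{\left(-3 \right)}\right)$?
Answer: $52 + \frac{13 i \sqrt{13}}{2} \approx 52.0 + 23.436 i$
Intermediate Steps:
$g{\left(s \right)} = \frac{i \sqrt{13}}{2}$ ($g{\left(s \right)} = \frac{\sqrt{3 \left(-5\right) + 2}}{2} = \frac{\sqrt{-15 + 2}}{2} = \frac{\sqrt{-13}}{2} = \frac{i \sqrt{13}}{2}$)
$13 \left(4 + g{\left(-3 \right)}\right) = 13 \left(4 + \frac{i \sqrt{13}}{2}\right) = 52 + \frac{13 i \sqrt{13}}{2}$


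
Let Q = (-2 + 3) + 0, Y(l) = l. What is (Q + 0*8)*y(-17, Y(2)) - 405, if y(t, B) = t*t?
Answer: -116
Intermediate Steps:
Q = 1 (Q = 1 + 0 = 1)
y(t, B) = t**2
(Q + 0*8)*y(-17, Y(2)) - 405 = (1 + 0*8)*(-17)**2 - 405 = (1 + 0)*289 - 405 = 1*289 - 405 = 289 - 405 = -116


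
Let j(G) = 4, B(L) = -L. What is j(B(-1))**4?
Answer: 256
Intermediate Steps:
j(B(-1))**4 = 4**4 = 256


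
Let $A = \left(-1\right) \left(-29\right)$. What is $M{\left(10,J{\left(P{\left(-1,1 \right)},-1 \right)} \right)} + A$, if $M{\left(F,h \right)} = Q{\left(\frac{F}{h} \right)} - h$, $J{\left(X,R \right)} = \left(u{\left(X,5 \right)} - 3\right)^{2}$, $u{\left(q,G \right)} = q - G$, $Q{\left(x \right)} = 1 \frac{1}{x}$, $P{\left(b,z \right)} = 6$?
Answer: $\frac{127}{5} \approx 25.4$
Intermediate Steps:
$Q{\left(x \right)} = \frac{1}{x}$
$A = 29$
$J{\left(X,R \right)} = \left(-8 + X\right)^{2}$ ($J{\left(X,R \right)} = \left(\left(X - 5\right) - 3\right)^{2} = \left(\left(-5 + X\right) - 3\right)^{2} = \left(-8 + X\right)^{2}$)
$M{\left(F,h \right)} = - h + \frac{h}{F}$ ($M{\left(F,h \right)} = \frac{1}{F \frac{1}{h}} - h = \frac{h}{F} - h = - h + \frac{h}{F}$)
$M{\left(10,J{\left(P{\left(-1,1 \right)},-1 \right)} \right)} + A = \left(- \left(-8 + 6\right)^{2} + \frac{\left(-8 + 6\right)^{2}}{10}\right) + 29 = \left(- \left(-2\right)^{2} + \left(-2\right)^{2} \cdot \frac{1}{10}\right) + 29 = \left(\left(-1\right) 4 + 4 \cdot \frac{1}{10}\right) + 29 = \left(-4 + \frac{2}{5}\right) + 29 = - \frac{18}{5} + 29 = \frac{127}{5}$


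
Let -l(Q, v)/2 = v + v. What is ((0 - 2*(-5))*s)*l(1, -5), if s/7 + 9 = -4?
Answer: -18200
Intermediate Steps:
s = -91 (s = -63 + 7*(-4) = -63 - 28 = -91)
l(Q, v) = -4*v (l(Q, v) = -2*(v + v) = -4*v)
((0 - 2*(-5))*s)*l(1, -5) = ((0 - 2*(-5))*(-91))*(-4*(-5)) = ((0 + 10)*(-91))*20 = (10*(-91))*20 = -910*20 = -18200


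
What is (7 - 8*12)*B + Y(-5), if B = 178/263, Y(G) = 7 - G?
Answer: -12686/263 ≈ -48.236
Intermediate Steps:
B = 178/263 (B = 178*(1/263) = 178/263 ≈ 0.67681)
(7 - 8*12)*B + Y(-5) = (7 - 8*12)*(178/263) + (7 - 1*(-5)) = (7 - 96)*(178/263) + (7 + 5) = -89*178/263 + 12 = -15842/263 + 12 = -12686/263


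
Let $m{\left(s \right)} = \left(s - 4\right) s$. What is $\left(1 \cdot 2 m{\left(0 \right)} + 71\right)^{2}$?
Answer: $5041$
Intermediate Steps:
$m{\left(s \right)} = s \left(-4 + s\right)$ ($m{\left(s \right)} = \left(-4 + s\right) s = s \left(-4 + s\right)$)
$\left(1 \cdot 2 m{\left(0 \right)} + 71\right)^{2} = \left(1 \cdot 2 \cdot 0 \left(-4 + 0\right) + 71\right)^{2} = \left(2 \cdot 0 \left(-4\right) + 71\right)^{2} = \left(2 \cdot 0 + 71\right)^{2} = \left(0 + 71\right)^{2} = 71^{2} = 5041$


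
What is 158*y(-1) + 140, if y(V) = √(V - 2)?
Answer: 140 + 158*I*√3 ≈ 140.0 + 273.66*I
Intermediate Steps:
y(V) = √(-2 + V)
158*y(-1) + 140 = 158*√(-2 - 1) + 140 = 158*√(-3) + 140 = 158*(I*√3) + 140 = 158*I*√3 + 140 = 140 + 158*I*√3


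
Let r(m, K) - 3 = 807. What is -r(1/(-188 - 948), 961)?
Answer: -810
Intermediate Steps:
r(m, K) = 810 (r(m, K) = 3 + 807 = 810)
-r(1/(-188 - 948), 961) = -1*810 = -810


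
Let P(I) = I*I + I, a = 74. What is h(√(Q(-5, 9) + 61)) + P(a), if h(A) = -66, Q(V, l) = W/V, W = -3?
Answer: 5484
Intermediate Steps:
Q(V, l) = -3/V
P(I) = I + I² (P(I) = I² + I = I + I²)
h(√(Q(-5, 9) + 61)) + P(a) = -66 + 74*(1 + 74) = -66 + 74*75 = -66 + 5550 = 5484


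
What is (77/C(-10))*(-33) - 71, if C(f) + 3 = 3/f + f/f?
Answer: 23777/23 ≈ 1033.8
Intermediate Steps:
C(f) = -2 + 3/f (C(f) = -3 + (3/f + f/f) = -3 + (3/f + 1) = -3 + (1 + 3/f) = -2 + 3/f)
(77/C(-10))*(-33) - 71 = (77/(-2 + 3/(-10)))*(-33) - 71 = (77/(-2 + 3*(-⅒)))*(-33) - 71 = (77/(-2 - 3/10))*(-33) - 71 = (77/(-23/10))*(-33) - 71 = (77*(-10/23))*(-33) - 71 = -770/23*(-33) - 71 = 25410/23 - 71 = 23777/23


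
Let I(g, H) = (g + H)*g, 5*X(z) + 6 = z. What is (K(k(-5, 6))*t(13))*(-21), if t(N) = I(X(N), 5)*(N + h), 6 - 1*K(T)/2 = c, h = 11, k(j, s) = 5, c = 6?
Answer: 0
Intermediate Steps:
X(z) = -6/5 + z/5
K(T) = 0 (K(T) = 12 - 2*6 = 12 - 12 = 0)
I(g, H) = g*(H + g) (I(g, H) = (H + g)*g = g*(H + g))
t(N) = (11 + N)*(-6/5 + N/5)*(19/5 + N/5) (t(N) = ((-6/5 + N/5)*(5 + (-6/5 + N/5)))*(N + 11) = ((-6/5 + N/5)*(19/5 + N/5))*(11 + N) = (11 + N)*(-6/5 + N/5)*(19/5 + N/5))
(K(k(-5, 6))*t(13))*(-21) = (0*((-6 + 13)*(11 + 13)*(19 + 13)/25))*(-21) = (0*((1/25)*7*24*32))*(-21) = (0*(5376/25))*(-21) = 0*(-21) = 0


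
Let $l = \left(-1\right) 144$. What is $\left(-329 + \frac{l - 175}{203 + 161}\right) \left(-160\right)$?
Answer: $\frac{4803000}{91} \approx 52780.0$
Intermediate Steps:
$l = -144$
$\left(-329 + \frac{l - 175}{203 + 161}\right) \left(-160\right) = \left(-329 + \frac{-144 - 175}{203 + 161}\right) \left(-160\right) = \left(-329 - \frac{319}{364}\right) \left(-160\right) = \left(- \frac{120075}{364}\right) \left(-160\right) = \frac{4803000}{91}$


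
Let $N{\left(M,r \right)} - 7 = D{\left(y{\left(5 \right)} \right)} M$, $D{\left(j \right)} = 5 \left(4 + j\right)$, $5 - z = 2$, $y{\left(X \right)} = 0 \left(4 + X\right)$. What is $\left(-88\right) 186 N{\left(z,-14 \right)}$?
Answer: $-1096656$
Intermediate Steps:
$y{\left(X \right)} = 0$
$z = 3$ ($z = 5 - 2 = 3$)
$D{\left(j \right)} = 20 + 5 j$
$N{\left(M,r \right)} = 7 + 20 M$ ($N{\left(M,r \right)} = 7 + \left(20 + 5 \cdot 0\right) M = 7 + \left(20 + 0\right) M = 7 + 20 M$)
$\left(-88\right) 186 N{\left(z,-14 \right)} = \left(-88\right) 186 \left(7 + 20 \cdot 3\right) = - 16368 \left(7 + 60\right) = \left(-16368\right) 67 = -1096656$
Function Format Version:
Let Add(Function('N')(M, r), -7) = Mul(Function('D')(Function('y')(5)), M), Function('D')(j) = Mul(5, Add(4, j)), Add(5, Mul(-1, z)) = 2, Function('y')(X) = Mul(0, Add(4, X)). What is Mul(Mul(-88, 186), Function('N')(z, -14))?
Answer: -1096656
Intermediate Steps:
Function('y')(X) = 0
z = 3 (z = Add(5, Mul(-1, 2)) = Add(5, -2) = 3)
Function('D')(j) = Add(20, Mul(5, j))
Function('N')(M, r) = Add(7, Mul(20, M)) (Function('N')(M, r) = Add(7, Mul(Add(20, Mul(5, 0)), M)) = Add(7, Mul(Add(20, 0), M)) = Add(7, Mul(20, M)))
Mul(Mul(-88, 186), Function('N')(z, -14)) = Mul(Mul(-88, 186), Add(7, Mul(20, 3))) = Mul(-16368, Add(7, 60)) = Mul(-16368, 67) = -1096656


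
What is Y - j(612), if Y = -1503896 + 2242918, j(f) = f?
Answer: 738410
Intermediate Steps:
Y = 739022
Y - j(612) = 739022 - 1*612 = 739022 - 612 = 738410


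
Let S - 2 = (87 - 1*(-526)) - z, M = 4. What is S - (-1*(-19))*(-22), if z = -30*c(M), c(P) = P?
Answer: 1153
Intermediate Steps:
z = -120 (z = -30*4 = -120)
S = 735 (S = 2 + ((87 - 1*(-526)) - 1*(-120)) = 2 + ((87 + 526) + 120) = 2 + (613 + 120) = 2 + 733 = 735)
S - (-1*(-19))*(-22) = 735 - (-1*(-19))*(-22) = 735 - 19*(-22) = 735 - 1*(-418) = 735 + 418 = 1153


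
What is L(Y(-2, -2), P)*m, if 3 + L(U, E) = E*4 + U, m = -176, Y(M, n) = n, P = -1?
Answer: 1584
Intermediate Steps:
L(U, E) = -3 + U + 4*E (L(U, E) = -3 + (E*4 + U) = -3 + (4*E + U) = -3 + (U + 4*E) = -3 + U + 4*E)
L(Y(-2, -2), P)*m = (-3 - 2 + 4*(-1))*(-176) = (-3 - 2 - 4)*(-176) = -9*(-176) = 1584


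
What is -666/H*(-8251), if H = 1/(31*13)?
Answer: 2214551898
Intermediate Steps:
H = 1/403 ≈ 0.0024814
-666/H*(-8251) = -666/1/403*(-8251) = -666*403*(-8251) = -268398*(-8251) = 2214551898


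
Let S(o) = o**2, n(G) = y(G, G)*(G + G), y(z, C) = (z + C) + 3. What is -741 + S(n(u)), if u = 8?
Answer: 91675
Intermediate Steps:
y(z, C) = 3 + C + z (y(z, C) = (C + z) + 3 = 3 + C + z)
n(G) = 2*G*(3 + 2*G) (n(G) = (3 + G + G)*(G + G) = (3 + 2*G)*(2*G) = 2*G*(3 + 2*G))
-741 + S(n(u)) = -741 + (2*8*(3 + 2*8))**2 = -741 + (2*8*(3 + 16))**2 = -741 + (2*8*19)**2 = -741 + 304**2 = -741 + 92416 = 91675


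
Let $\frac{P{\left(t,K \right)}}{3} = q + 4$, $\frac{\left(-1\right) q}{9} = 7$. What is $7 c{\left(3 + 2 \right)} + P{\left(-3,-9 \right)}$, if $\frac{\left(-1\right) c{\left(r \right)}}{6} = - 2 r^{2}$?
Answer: $1923$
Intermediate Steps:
$q = -63$ ($q = \left(-9\right) 7 = -63$)
$P{\left(t,K \right)} = -177$ ($P{\left(t,K \right)} = 3 \left(-63 + 4\right) = 3 \left(-59\right) = -177$)
$c{\left(r \right)} = 12 r^{2}$ ($c{\left(r \right)} = - 6 \left(- 2 r^{2}\right) = 12 r^{2}$)
$7 c{\left(3 + 2 \right)} + P{\left(-3,-9 \right)} = 7 \cdot 12 \left(3 + 2\right)^{2} - 177 = 7 \cdot 12 \cdot 5^{2} - 177 = 7 \cdot 12 \cdot 25 - 177 = 7 \cdot 300 - 177 = 2100 - 177 = 1923$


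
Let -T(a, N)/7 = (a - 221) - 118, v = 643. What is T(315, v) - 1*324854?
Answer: -324686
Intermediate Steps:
T(a, N) = 2373 - 7*a (T(a, N) = -7*((a - 221) - 118) = -7*((-221 + a) - 118) = -7*(-339 + a) = 2373 - 7*a)
T(315, v) - 1*324854 = (2373 - 7*315) - 1*324854 = (2373 - 2205) - 324854 = 168 - 324854 = -324686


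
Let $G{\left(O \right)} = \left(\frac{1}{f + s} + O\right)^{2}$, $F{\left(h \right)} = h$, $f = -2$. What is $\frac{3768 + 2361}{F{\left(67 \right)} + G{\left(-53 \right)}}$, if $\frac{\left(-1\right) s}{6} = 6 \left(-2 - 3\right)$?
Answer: $\frac{194191236}{91104317} \approx 2.1315$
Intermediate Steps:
$s = 180$ ($s = - 6 \cdot 6 \left(-2 - 3\right) = - 6 \cdot 6 \left(-5\right) = \left(-6\right) \left(-30\right) = 180$)
$G{\left(O \right)} = \left(\frac{1}{178} + O\right)^{2}$ ($G{\left(O \right)} = \left(\frac{1}{-2 + 180} + O\right)^{2} = \left(\frac{1}{178} + O\right)^{2}$)
$\frac{3768 + 2361}{F{\left(67 \right)} + G{\left(-53 \right)}} = \frac{3768 + 2361}{67 + \frac{\left(1 + 178 \left(-53\right)\right)^{2}}{31684}} = \frac{6129}{67 + \frac{\left(1 - 9434\right)^{2}}{31684}} = \frac{6129}{67 + \frac{\left(-9433\right)^{2}}{31684}} = \frac{6129}{67 + \frac{1}{31684} \cdot 88981489} = \frac{6129}{67 + \frac{88981489}{31684}} = \frac{6129}{\frac{91104317}{31684}} = 6129 \cdot \frac{31684}{91104317} = \frac{194191236}{91104317}$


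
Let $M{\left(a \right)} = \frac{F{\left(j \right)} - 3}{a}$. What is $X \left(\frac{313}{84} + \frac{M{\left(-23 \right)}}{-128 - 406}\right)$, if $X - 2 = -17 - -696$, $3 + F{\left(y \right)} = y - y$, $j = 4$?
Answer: $\frac{145422329}{57316} \approx 2537.2$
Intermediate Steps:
$F{\left(y \right)} = -3$ ($F{\left(y \right)} = -3 + \left(y - y\right) = -3 + 0 = -3$)
$M{\left(a \right)} = - \frac{6}{a}$ ($M{\left(a \right)} = \frac{-3 - 3}{a} = - \frac{6}{a}$)
$X = 681$ ($X = 2 - -679 = 2 + \left(-17 + 696\right) = 2 + 679 = 681$)
$X \left(\frac{313}{84} + \frac{M{\left(-23 \right)}}{-128 - 406}\right) = 681 \left(\frac{313}{84} + \frac{\left(-6\right) \frac{1}{-23}}{-128 - 406}\right) = 681 \left(313 \cdot \frac{1}{84} + \frac{\left(-6\right) \left(- \frac{1}{23}\right)}{-128 - 406}\right) = 681 \left(\frac{313}{84} + \frac{6}{23 \left(-534\right)}\right) = 681 \left(\frac{313}{84} + \frac{6}{23} \left(- \frac{1}{534}\right)\right) = 681 \left(\frac{313}{84} - \frac{1}{2047}\right) = 681 \cdot \frac{640627}{171948} = \frac{145422329}{57316}$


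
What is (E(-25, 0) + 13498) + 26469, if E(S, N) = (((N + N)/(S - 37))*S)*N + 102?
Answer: 40069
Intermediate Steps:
E(S, N) = 102 + 2*S*N²/(-37 + S) (E(S, N) = (((2*N)/(-37 + S))*S)*N + 102 = ((2*N/(-37 + S))*S)*N + 102 = (2*N*S/(-37 + S))*N + 102 = 2*S*N²/(-37 + S) + 102 = 102 + 2*S*N²/(-37 + S))
(E(-25, 0) + 13498) + 26469 = (2*(-1887 + 51*(-25) - 25*0²)/(-37 - 25) + 13498) + 26469 = (2*(-1887 - 1275 - 25*0)/(-62) + 13498) + 26469 = (2*(-1/62)*(-1887 - 1275 + 0) + 13498) + 26469 = (2*(-1/62)*(-3162) + 13498) + 26469 = (102 + 13498) + 26469 = 13600 + 26469 = 40069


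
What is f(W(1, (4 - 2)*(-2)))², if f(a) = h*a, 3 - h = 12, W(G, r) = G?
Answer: 81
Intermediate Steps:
h = -9 (h = 3 - 1*12 = 3 - 12 = -9)
f(a) = -9*a
f(W(1, (4 - 2)*(-2)))² = (-9*1)² = (-9)² = 81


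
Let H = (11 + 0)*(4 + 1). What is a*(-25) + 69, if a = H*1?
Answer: -1306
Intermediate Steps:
H = 55 (H = 11*5 = 55)
a = 55 (a = 55*1 = 55)
a*(-25) + 69 = 55*(-25) + 69 = -1375 + 69 = -1306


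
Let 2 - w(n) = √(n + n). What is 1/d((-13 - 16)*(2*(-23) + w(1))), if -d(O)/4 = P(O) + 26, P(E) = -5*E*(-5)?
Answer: -15963/2036436452 + 725*√2/4072872904 ≈ -7.5870e-6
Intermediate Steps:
w(n) = 2 - √2*√n (w(n) = 2 - √(n + n) = 2 - √(2*n) = 2 - √2*√n)
P(E) = 25*E
d(O) = -104 - 100*O (d(O) = -4*(25*O + 26) = -4*(26 + 25*O) = -104 - 100*O)
1/d((-13 - 16)*(2*(-23) + w(1))) = 1/(-104 - 100*(-13 - 16)*(2*(-23) + (2 - √2*√1))) = 1/(-104 - (-2900)*(-46 + (2 - 1*√2*1))) = 1/(-104 - (-2900)*(-46 + (2 - √2))) = 1/(-104 - (-2900)*(-44 - √2)) = 1/(-104 - 100*(1276 + 29*√2)) = 1/(-104 + (-127600 - 2900*√2)) = 1/(-127704 - 2900*√2)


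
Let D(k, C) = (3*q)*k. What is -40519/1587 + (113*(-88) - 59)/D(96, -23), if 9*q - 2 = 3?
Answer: -22357801/253920 ≈ -88.051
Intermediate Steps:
q = 5/9 (q = 2/9 + (⅑)*3 = 2/9 + ⅓ = 5/9 ≈ 0.55556)
D(k, C) = 5*k/3 (D(k, C) = (3*(5/9))*k = 5*k/3)
-40519/1587 + (113*(-88) - 59)/D(96, -23) = -40519/1587 + (113*(-88) - 59)/(((5/3)*96)) = -40519*1/1587 + (-9944 - 59)/160 = -40519/1587 - 10003*1/160 = -40519/1587 - 10003/160 = -22357801/253920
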